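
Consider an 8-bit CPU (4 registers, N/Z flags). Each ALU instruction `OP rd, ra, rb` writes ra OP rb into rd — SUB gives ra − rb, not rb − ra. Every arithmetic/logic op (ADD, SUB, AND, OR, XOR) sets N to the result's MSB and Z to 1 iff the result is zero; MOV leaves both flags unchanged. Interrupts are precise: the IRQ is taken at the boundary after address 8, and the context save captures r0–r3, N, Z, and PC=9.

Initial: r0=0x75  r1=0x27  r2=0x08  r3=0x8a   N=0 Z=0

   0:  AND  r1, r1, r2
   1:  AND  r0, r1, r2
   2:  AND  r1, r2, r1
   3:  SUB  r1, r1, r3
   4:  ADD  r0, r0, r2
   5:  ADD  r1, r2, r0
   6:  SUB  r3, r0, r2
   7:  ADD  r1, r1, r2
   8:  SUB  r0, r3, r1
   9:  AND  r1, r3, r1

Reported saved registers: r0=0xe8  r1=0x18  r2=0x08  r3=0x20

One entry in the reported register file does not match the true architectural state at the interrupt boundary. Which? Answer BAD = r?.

BAD = r3

after  0: r0=0x75 r1=0x00 r2=0x08 r3=0x8a  N=0 Z=1
after  1: r0=0x00 r1=0x00 r2=0x08 r3=0x8a  N=0 Z=1
after  2: r0=0x00 r1=0x00 r2=0x08 r3=0x8a  N=0 Z=1
after  3: r0=0x00 r1=0x76 r2=0x08 r3=0x8a  N=0 Z=0
after  4: r0=0x08 r1=0x76 r2=0x08 r3=0x8a  N=0 Z=0
after  5: r0=0x08 r1=0x10 r2=0x08 r3=0x8a  N=0 Z=0
after  6: r0=0x08 r1=0x10 r2=0x08 r3=0x00  N=0 Z=1
after  7: r0=0x08 r1=0x18 r2=0x08 r3=0x00  N=0 Z=0
after  8: r0=0xe8 r1=0x18 r2=0x08 r3=0x00  N=1 Z=0
-- IRQ taken; context saved, return-PC = 9 --
mismatch: r3: reported 0x20 vs actual 0x00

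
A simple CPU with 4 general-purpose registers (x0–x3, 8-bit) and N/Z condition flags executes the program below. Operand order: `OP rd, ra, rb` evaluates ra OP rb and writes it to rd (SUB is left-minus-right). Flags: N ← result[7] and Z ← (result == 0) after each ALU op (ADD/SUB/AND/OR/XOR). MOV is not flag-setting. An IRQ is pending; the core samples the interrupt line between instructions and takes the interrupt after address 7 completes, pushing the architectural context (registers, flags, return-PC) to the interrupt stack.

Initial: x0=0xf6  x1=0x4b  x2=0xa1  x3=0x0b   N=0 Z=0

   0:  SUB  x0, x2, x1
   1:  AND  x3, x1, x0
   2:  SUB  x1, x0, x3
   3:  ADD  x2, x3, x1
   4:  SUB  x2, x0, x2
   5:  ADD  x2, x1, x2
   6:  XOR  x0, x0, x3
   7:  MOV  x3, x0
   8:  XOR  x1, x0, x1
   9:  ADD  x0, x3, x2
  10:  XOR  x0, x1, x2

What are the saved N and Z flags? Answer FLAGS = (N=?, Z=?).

FLAGS = (N=0, Z=0)

after  0: x0=0x56 x1=0x4b x2=0xa1 x3=0x0b  N=0 Z=0
after  1: x0=0x56 x1=0x4b x2=0xa1 x3=0x42  N=0 Z=0
after  2: x0=0x56 x1=0x14 x2=0xa1 x3=0x42  N=0 Z=0
after  3: x0=0x56 x1=0x14 x2=0x56 x3=0x42  N=0 Z=0
after  4: x0=0x56 x1=0x14 x2=0x00 x3=0x42  N=0 Z=1
after  5: x0=0x56 x1=0x14 x2=0x14 x3=0x42  N=0 Z=0
after  6: x0=0x14 x1=0x14 x2=0x14 x3=0x42  N=0 Z=0
after  7: x0=0x14 x1=0x14 x2=0x14 x3=0x14  N=0 Z=0
-- IRQ taken; context saved, return-PC = 8 --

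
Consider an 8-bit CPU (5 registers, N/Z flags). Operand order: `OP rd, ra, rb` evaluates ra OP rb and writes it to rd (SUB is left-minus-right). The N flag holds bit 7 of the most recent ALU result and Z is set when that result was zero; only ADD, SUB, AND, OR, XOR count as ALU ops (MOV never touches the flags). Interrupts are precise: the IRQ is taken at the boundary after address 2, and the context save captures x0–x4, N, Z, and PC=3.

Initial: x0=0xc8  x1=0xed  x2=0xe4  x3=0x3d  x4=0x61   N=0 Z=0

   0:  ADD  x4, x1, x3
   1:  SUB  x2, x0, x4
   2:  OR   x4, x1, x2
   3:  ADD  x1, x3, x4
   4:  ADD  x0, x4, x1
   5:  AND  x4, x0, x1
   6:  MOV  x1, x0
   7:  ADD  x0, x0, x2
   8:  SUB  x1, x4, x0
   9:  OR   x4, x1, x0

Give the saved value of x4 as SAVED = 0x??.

SAVED = 0xff

after  0: x0=0xc8 x1=0xed x2=0xe4 x3=0x3d x4=0x2a  N=0 Z=0
after  1: x0=0xc8 x1=0xed x2=0x9e x3=0x3d x4=0x2a  N=1 Z=0
after  2: x0=0xc8 x1=0xed x2=0x9e x3=0x3d x4=0xff  N=1 Z=0
-- IRQ taken; context saved, return-PC = 3 --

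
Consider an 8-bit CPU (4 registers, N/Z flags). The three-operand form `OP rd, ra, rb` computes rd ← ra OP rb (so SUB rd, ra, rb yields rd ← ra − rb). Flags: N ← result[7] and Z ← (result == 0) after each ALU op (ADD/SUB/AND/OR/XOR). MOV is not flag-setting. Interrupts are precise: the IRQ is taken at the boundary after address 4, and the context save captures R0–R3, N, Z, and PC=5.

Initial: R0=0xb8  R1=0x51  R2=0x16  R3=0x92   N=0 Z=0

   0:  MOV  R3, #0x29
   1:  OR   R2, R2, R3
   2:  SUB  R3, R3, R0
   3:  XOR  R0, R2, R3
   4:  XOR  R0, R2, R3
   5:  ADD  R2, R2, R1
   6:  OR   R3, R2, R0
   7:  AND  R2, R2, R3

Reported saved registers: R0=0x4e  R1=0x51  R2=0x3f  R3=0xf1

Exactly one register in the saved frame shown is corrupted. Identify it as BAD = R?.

BAD = R3

after  0: R0=0xb8 R1=0x51 R2=0x16 R3=0x29  N=0 Z=0
after  1: R0=0xb8 R1=0x51 R2=0x3f R3=0x29  N=0 Z=0
after  2: R0=0xb8 R1=0x51 R2=0x3f R3=0x71  N=0 Z=0
after  3: R0=0x4e R1=0x51 R2=0x3f R3=0x71  N=0 Z=0
after  4: R0=0x4e R1=0x51 R2=0x3f R3=0x71  N=0 Z=0
-- IRQ taken; context saved, return-PC = 5 --
mismatch: R3: reported 0xf1 vs actual 0x71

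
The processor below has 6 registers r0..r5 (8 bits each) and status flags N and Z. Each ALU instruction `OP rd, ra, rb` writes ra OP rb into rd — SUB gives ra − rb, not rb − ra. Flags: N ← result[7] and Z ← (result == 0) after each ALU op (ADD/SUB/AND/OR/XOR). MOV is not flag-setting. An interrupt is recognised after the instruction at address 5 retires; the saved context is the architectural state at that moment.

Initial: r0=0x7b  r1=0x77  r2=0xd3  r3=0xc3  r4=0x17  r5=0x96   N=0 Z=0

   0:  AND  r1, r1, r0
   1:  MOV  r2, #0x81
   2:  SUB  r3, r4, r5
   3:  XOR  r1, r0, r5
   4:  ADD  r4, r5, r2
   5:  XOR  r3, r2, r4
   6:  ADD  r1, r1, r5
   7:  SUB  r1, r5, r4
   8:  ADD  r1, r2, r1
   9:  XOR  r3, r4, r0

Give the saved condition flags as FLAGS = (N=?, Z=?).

after  0: r0=0x7b r1=0x73 r2=0xd3 r3=0xc3 r4=0x17 r5=0x96  N=0 Z=0
after  1: r0=0x7b r1=0x73 r2=0x81 r3=0xc3 r4=0x17 r5=0x96  N=0 Z=0
after  2: r0=0x7b r1=0x73 r2=0x81 r3=0x81 r4=0x17 r5=0x96  N=1 Z=0
after  3: r0=0x7b r1=0xed r2=0x81 r3=0x81 r4=0x17 r5=0x96  N=1 Z=0
after  4: r0=0x7b r1=0xed r2=0x81 r3=0x81 r4=0x17 r5=0x96  N=0 Z=0
after  5: r0=0x7b r1=0xed r2=0x81 r3=0x96 r4=0x17 r5=0x96  N=1 Z=0
-- IRQ taken; context saved, return-PC = 6 --

FLAGS = (N=1, Z=0)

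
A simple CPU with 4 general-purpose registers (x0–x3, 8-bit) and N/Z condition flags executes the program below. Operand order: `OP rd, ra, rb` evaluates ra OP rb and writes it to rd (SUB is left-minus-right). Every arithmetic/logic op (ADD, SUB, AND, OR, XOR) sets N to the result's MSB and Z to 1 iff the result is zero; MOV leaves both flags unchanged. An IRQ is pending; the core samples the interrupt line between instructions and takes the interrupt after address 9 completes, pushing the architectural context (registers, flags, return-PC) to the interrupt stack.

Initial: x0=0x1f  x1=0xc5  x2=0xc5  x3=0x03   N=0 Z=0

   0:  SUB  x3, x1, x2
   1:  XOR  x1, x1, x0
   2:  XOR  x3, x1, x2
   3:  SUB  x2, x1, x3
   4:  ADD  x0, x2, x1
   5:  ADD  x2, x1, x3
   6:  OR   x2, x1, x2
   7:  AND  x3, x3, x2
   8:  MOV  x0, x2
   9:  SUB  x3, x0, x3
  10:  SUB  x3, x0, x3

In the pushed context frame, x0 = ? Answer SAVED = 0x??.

after  0: x0=0x1f x1=0xc5 x2=0xc5 x3=0x00  N=0 Z=1
after  1: x0=0x1f x1=0xda x2=0xc5 x3=0x00  N=1 Z=0
after  2: x0=0x1f x1=0xda x2=0xc5 x3=0x1f  N=0 Z=0
after  3: x0=0x1f x1=0xda x2=0xbb x3=0x1f  N=1 Z=0
after  4: x0=0x95 x1=0xda x2=0xbb x3=0x1f  N=1 Z=0
after  5: x0=0x95 x1=0xda x2=0xf9 x3=0x1f  N=1 Z=0
after  6: x0=0x95 x1=0xda x2=0xfb x3=0x1f  N=1 Z=0
after  7: x0=0x95 x1=0xda x2=0xfb x3=0x1b  N=0 Z=0
after  8: x0=0xfb x1=0xda x2=0xfb x3=0x1b  N=0 Z=0
after  9: x0=0xfb x1=0xda x2=0xfb x3=0xe0  N=1 Z=0
-- IRQ taken; context saved, return-PC = 10 --

SAVED = 0xfb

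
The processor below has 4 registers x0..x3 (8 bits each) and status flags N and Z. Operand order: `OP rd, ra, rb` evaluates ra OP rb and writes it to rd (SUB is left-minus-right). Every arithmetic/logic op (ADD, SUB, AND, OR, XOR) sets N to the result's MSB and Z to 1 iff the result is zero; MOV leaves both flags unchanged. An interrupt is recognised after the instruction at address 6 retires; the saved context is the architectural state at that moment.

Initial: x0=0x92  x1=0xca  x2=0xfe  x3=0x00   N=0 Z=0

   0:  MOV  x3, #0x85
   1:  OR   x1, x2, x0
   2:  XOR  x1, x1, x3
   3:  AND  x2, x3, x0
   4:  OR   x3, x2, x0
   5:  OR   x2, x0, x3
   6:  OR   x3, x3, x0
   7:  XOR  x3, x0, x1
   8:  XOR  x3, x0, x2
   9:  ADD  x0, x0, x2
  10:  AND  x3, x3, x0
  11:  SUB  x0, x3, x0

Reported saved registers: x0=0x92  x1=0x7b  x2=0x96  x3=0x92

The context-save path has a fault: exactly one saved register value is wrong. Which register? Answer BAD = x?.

after  0: x0=0x92 x1=0xca x2=0xfe x3=0x85  N=0 Z=0
after  1: x0=0x92 x1=0xfe x2=0xfe x3=0x85  N=1 Z=0
after  2: x0=0x92 x1=0x7b x2=0xfe x3=0x85  N=0 Z=0
after  3: x0=0x92 x1=0x7b x2=0x80 x3=0x85  N=1 Z=0
after  4: x0=0x92 x1=0x7b x2=0x80 x3=0x92  N=1 Z=0
after  5: x0=0x92 x1=0x7b x2=0x92 x3=0x92  N=1 Z=0
after  6: x0=0x92 x1=0x7b x2=0x92 x3=0x92  N=1 Z=0
-- IRQ taken; context saved, return-PC = 7 --
mismatch: x2: reported 0x96 vs actual 0x92

BAD = x2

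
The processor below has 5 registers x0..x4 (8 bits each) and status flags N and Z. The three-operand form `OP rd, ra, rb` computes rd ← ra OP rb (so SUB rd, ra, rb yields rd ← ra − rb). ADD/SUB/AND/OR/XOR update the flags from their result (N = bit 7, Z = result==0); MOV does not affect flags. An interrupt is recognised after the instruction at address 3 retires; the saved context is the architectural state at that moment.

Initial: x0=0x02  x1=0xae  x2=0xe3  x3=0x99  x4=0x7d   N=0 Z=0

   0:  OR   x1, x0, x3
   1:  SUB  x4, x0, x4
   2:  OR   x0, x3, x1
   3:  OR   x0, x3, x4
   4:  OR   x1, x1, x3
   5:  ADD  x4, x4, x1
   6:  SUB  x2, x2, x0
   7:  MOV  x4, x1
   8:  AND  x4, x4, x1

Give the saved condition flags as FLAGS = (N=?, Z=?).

FLAGS = (N=1, Z=0)

after  0: x0=0x02 x1=0x9b x2=0xe3 x3=0x99 x4=0x7d  N=1 Z=0
after  1: x0=0x02 x1=0x9b x2=0xe3 x3=0x99 x4=0x85  N=1 Z=0
after  2: x0=0x9b x1=0x9b x2=0xe3 x3=0x99 x4=0x85  N=1 Z=0
after  3: x0=0x9d x1=0x9b x2=0xe3 x3=0x99 x4=0x85  N=1 Z=0
-- IRQ taken; context saved, return-PC = 4 --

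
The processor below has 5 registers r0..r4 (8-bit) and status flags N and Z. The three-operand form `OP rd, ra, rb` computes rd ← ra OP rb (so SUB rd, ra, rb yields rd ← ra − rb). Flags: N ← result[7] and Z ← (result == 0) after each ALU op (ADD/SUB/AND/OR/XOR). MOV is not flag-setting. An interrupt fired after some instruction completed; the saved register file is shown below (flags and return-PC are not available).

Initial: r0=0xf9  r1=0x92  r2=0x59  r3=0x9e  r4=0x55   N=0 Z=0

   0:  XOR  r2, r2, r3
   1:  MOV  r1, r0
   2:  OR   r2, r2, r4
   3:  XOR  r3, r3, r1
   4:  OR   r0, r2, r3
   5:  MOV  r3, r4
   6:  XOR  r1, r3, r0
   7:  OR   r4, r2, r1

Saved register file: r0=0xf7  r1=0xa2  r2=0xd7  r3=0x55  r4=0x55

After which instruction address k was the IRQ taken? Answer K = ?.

after  0: r0=0xf9 r1=0x92 r2=0xc7 r3=0x9e r4=0x55  N=1 Z=0
after  1: r0=0xf9 r1=0xf9 r2=0xc7 r3=0x9e r4=0x55  N=1 Z=0
after  2: r0=0xf9 r1=0xf9 r2=0xd7 r3=0x9e r4=0x55  N=1 Z=0
after  3: r0=0xf9 r1=0xf9 r2=0xd7 r3=0x67 r4=0x55  N=0 Z=0
after  4: r0=0xf7 r1=0xf9 r2=0xd7 r3=0x67 r4=0x55  N=1 Z=0
after  5: r0=0xf7 r1=0xf9 r2=0xd7 r3=0x55 r4=0x55  N=1 Z=0
after  6: r0=0xf7 r1=0xa2 r2=0xd7 r3=0x55 r4=0x55  N=1 Z=0
-- IRQ taken; context saved, return-PC = 7 --

K = 6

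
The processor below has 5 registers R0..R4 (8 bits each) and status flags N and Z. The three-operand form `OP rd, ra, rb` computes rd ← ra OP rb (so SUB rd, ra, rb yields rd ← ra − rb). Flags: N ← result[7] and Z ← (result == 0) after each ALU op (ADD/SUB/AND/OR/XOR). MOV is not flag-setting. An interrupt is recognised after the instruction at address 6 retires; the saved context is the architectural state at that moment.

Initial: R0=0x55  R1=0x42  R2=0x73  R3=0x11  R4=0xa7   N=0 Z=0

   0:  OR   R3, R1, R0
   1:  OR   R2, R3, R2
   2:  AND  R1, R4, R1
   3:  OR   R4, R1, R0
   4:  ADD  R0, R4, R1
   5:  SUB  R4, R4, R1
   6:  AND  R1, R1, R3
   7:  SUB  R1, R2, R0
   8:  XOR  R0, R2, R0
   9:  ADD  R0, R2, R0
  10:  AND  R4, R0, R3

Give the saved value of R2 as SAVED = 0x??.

after  0: R0=0x55 R1=0x42 R2=0x73 R3=0x57 R4=0xa7  N=0 Z=0
after  1: R0=0x55 R1=0x42 R2=0x77 R3=0x57 R4=0xa7  N=0 Z=0
after  2: R0=0x55 R1=0x02 R2=0x77 R3=0x57 R4=0xa7  N=0 Z=0
after  3: R0=0x55 R1=0x02 R2=0x77 R3=0x57 R4=0x57  N=0 Z=0
after  4: R0=0x59 R1=0x02 R2=0x77 R3=0x57 R4=0x57  N=0 Z=0
after  5: R0=0x59 R1=0x02 R2=0x77 R3=0x57 R4=0x55  N=0 Z=0
after  6: R0=0x59 R1=0x02 R2=0x77 R3=0x57 R4=0x55  N=0 Z=0
-- IRQ taken; context saved, return-PC = 7 --

SAVED = 0x77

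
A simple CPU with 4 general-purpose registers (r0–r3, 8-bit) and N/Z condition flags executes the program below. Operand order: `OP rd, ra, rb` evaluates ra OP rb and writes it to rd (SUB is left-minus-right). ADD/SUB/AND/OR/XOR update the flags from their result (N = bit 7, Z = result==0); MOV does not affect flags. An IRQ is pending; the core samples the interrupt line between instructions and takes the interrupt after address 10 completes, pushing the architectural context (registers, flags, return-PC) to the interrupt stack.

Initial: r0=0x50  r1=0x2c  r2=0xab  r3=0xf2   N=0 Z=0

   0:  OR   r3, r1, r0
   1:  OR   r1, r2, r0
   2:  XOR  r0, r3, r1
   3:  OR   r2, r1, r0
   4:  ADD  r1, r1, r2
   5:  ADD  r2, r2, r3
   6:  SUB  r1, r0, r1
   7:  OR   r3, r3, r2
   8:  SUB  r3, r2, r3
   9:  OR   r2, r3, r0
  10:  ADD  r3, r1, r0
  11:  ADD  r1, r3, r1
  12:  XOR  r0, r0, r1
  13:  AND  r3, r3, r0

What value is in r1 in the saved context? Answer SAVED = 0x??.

after  0: r0=0x50 r1=0x2c r2=0xab r3=0x7c  N=0 Z=0
after  1: r0=0x50 r1=0xfb r2=0xab r3=0x7c  N=1 Z=0
after  2: r0=0x87 r1=0xfb r2=0xab r3=0x7c  N=1 Z=0
after  3: r0=0x87 r1=0xfb r2=0xff r3=0x7c  N=1 Z=0
after  4: r0=0x87 r1=0xfa r2=0xff r3=0x7c  N=1 Z=0
after  5: r0=0x87 r1=0xfa r2=0x7b r3=0x7c  N=0 Z=0
after  6: r0=0x87 r1=0x8d r2=0x7b r3=0x7c  N=1 Z=0
after  7: r0=0x87 r1=0x8d r2=0x7b r3=0x7f  N=0 Z=0
after  8: r0=0x87 r1=0x8d r2=0x7b r3=0xfc  N=1 Z=0
after  9: r0=0x87 r1=0x8d r2=0xff r3=0xfc  N=1 Z=0
after 10: r0=0x87 r1=0x8d r2=0xff r3=0x14  N=0 Z=0
-- IRQ taken; context saved, return-PC = 11 --

SAVED = 0x8d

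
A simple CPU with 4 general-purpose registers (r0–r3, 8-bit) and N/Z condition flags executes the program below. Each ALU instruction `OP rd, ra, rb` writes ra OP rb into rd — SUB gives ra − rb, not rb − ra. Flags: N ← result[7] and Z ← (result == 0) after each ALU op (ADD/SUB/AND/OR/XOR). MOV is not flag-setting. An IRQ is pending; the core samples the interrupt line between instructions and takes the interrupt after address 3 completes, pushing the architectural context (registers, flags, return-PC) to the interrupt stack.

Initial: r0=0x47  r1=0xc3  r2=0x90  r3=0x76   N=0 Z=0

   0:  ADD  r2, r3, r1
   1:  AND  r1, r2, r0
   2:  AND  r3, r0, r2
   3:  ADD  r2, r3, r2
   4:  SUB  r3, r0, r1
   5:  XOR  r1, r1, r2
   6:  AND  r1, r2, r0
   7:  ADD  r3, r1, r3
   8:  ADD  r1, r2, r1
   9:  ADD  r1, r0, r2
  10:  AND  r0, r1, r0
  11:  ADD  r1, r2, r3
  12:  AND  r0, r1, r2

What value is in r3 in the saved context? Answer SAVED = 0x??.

after  0: r0=0x47 r1=0xc3 r2=0x39 r3=0x76  N=0 Z=0
after  1: r0=0x47 r1=0x01 r2=0x39 r3=0x76  N=0 Z=0
after  2: r0=0x47 r1=0x01 r2=0x39 r3=0x01  N=0 Z=0
after  3: r0=0x47 r1=0x01 r2=0x3a r3=0x01  N=0 Z=0
-- IRQ taken; context saved, return-PC = 4 --

SAVED = 0x01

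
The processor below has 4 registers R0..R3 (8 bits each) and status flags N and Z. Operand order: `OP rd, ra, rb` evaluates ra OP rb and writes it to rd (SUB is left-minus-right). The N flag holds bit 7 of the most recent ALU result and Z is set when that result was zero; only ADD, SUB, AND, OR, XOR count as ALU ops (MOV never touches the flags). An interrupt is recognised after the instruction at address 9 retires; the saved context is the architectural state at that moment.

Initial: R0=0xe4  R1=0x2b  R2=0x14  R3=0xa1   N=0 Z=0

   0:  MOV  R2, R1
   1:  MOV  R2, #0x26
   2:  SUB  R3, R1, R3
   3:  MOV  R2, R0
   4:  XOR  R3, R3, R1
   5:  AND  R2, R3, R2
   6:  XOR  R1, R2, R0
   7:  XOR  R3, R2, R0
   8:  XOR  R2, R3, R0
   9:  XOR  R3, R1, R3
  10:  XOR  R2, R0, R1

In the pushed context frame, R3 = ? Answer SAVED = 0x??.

SAVED = 0x00

after  0: R0=0xe4 R1=0x2b R2=0x2b R3=0xa1  N=0 Z=0
after  1: R0=0xe4 R1=0x2b R2=0x26 R3=0xa1  N=0 Z=0
after  2: R0=0xe4 R1=0x2b R2=0x26 R3=0x8a  N=1 Z=0
after  3: R0=0xe4 R1=0x2b R2=0xe4 R3=0x8a  N=1 Z=0
after  4: R0=0xe4 R1=0x2b R2=0xe4 R3=0xa1  N=1 Z=0
after  5: R0=0xe4 R1=0x2b R2=0xa0 R3=0xa1  N=1 Z=0
after  6: R0=0xe4 R1=0x44 R2=0xa0 R3=0xa1  N=0 Z=0
after  7: R0=0xe4 R1=0x44 R2=0xa0 R3=0x44  N=0 Z=0
after  8: R0=0xe4 R1=0x44 R2=0xa0 R3=0x44  N=1 Z=0
after  9: R0=0xe4 R1=0x44 R2=0xa0 R3=0x00  N=0 Z=1
-- IRQ taken; context saved, return-PC = 10 --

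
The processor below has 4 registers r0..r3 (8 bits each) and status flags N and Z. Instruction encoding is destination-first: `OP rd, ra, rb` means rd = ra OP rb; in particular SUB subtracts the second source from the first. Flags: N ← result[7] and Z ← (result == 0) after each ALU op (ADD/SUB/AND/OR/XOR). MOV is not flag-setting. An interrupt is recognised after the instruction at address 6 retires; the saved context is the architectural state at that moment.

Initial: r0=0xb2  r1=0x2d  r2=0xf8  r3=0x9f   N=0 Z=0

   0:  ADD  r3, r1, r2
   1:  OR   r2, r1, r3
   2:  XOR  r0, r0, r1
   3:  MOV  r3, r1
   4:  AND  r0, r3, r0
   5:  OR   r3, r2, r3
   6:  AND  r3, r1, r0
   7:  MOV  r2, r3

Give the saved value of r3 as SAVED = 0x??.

after  0: r0=0xb2 r1=0x2d r2=0xf8 r3=0x25  N=0 Z=0
after  1: r0=0xb2 r1=0x2d r2=0x2d r3=0x25  N=0 Z=0
after  2: r0=0x9f r1=0x2d r2=0x2d r3=0x25  N=1 Z=0
after  3: r0=0x9f r1=0x2d r2=0x2d r3=0x2d  N=1 Z=0
after  4: r0=0x0d r1=0x2d r2=0x2d r3=0x2d  N=0 Z=0
after  5: r0=0x0d r1=0x2d r2=0x2d r3=0x2d  N=0 Z=0
after  6: r0=0x0d r1=0x2d r2=0x2d r3=0x0d  N=0 Z=0
-- IRQ taken; context saved, return-PC = 7 --

SAVED = 0x0d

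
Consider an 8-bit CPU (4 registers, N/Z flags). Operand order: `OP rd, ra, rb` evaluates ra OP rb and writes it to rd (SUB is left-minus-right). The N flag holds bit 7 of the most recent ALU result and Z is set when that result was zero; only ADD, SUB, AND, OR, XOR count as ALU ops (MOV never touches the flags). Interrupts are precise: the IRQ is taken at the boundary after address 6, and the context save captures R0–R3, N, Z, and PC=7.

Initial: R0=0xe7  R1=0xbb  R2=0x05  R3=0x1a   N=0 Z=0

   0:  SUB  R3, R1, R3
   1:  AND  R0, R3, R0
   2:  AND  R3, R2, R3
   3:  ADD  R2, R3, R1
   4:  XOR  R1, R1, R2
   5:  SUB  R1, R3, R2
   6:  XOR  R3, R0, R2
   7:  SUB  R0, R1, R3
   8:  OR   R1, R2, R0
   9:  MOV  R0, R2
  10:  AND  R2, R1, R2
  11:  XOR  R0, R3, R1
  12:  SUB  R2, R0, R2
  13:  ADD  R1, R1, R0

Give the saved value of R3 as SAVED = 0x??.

SAVED = 0x1d

after  0: R0=0xe7 R1=0xbb R2=0x05 R3=0xa1  N=1 Z=0
after  1: R0=0xa1 R1=0xbb R2=0x05 R3=0xa1  N=1 Z=0
after  2: R0=0xa1 R1=0xbb R2=0x05 R3=0x01  N=0 Z=0
after  3: R0=0xa1 R1=0xbb R2=0xbc R3=0x01  N=1 Z=0
after  4: R0=0xa1 R1=0x07 R2=0xbc R3=0x01  N=0 Z=0
after  5: R0=0xa1 R1=0x45 R2=0xbc R3=0x01  N=0 Z=0
after  6: R0=0xa1 R1=0x45 R2=0xbc R3=0x1d  N=0 Z=0
-- IRQ taken; context saved, return-PC = 7 --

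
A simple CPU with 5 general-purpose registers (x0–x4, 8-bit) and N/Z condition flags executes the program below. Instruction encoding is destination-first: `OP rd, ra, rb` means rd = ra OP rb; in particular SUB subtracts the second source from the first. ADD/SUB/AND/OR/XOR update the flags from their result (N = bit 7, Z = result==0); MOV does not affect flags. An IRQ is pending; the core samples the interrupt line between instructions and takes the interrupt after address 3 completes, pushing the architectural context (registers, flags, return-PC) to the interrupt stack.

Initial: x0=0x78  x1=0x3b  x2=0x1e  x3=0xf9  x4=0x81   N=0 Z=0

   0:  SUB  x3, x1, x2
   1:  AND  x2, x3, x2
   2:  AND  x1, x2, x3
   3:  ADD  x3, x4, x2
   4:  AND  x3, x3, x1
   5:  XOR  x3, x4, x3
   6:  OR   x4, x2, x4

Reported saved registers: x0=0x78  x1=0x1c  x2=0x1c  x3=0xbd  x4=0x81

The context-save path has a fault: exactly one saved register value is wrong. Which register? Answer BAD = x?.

BAD = x3

after  0: x0=0x78 x1=0x3b x2=0x1e x3=0x1d x4=0x81  N=0 Z=0
after  1: x0=0x78 x1=0x3b x2=0x1c x3=0x1d x4=0x81  N=0 Z=0
after  2: x0=0x78 x1=0x1c x2=0x1c x3=0x1d x4=0x81  N=0 Z=0
after  3: x0=0x78 x1=0x1c x2=0x1c x3=0x9d x4=0x81  N=1 Z=0
-- IRQ taken; context saved, return-PC = 4 --
mismatch: x3: reported 0xbd vs actual 0x9d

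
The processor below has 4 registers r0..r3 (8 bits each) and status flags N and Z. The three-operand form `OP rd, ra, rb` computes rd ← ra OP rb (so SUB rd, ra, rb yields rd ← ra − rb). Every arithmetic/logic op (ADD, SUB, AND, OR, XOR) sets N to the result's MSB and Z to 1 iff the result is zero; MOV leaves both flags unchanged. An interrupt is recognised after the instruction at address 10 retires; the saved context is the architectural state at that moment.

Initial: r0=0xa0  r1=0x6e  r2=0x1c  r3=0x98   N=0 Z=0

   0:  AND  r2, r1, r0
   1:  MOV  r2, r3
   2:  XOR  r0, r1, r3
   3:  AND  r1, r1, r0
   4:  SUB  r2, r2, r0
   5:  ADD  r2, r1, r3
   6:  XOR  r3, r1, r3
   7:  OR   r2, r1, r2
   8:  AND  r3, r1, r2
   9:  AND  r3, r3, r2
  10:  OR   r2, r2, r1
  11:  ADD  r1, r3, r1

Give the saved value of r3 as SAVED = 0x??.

SAVED = 0x66

after  0: r0=0xa0 r1=0x6e r2=0x20 r3=0x98  N=0 Z=0
after  1: r0=0xa0 r1=0x6e r2=0x98 r3=0x98  N=0 Z=0
after  2: r0=0xf6 r1=0x6e r2=0x98 r3=0x98  N=1 Z=0
after  3: r0=0xf6 r1=0x66 r2=0x98 r3=0x98  N=0 Z=0
after  4: r0=0xf6 r1=0x66 r2=0xa2 r3=0x98  N=1 Z=0
after  5: r0=0xf6 r1=0x66 r2=0xfe r3=0x98  N=1 Z=0
after  6: r0=0xf6 r1=0x66 r2=0xfe r3=0xfe  N=1 Z=0
after  7: r0=0xf6 r1=0x66 r2=0xfe r3=0xfe  N=1 Z=0
after  8: r0=0xf6 r1=0x66 r2=0xfe r3=0x66  N=0 Z=0
after  9: r0=0xf6 r1=0x66 r2=0xfe r3=0x66  N=0 Z=0
after 10: r0=0xf6 r1=0x66 r2=0xfe r3=0x66  N=1 Z=0
-- IRQ taken; context saved, return-PC = 11 --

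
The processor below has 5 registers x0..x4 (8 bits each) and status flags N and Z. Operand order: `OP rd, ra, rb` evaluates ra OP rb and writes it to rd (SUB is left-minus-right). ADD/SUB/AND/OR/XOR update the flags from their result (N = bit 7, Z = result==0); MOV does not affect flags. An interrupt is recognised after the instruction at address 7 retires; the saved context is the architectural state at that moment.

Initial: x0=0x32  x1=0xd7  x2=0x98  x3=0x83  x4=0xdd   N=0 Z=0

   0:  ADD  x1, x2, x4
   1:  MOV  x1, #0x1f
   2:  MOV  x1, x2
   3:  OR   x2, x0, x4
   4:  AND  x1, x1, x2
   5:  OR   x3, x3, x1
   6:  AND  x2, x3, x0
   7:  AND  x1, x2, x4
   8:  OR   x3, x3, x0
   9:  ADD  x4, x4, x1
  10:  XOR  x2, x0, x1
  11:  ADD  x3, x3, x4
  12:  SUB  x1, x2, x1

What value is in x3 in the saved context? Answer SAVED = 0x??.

SAVED = 0x9b

after  0: x0=0x32 x1=0x75 x2=0x98 x3=0x83 x4=0xdd  N=0 Z=0
after  1: x0=0x32 x1=0x1f x2=0x98 x3=0x83 x4=0xdd  N=0 Z=0
after  2: x0=0x32 x1=0x98 x2=0x98 x3=0x83 x4=0xdd  N=0 Z=0
after  3: x0=0x32 x1=0x98 x2=0xff x3=0x83 x4=0xdd  N=1 Z=0
after  4: x0=0x32 x1=0x98 x2=0xff x3=0x83 x4=0xdd  N=1 Z=0
after  5: x0=0x32 x1=0x98 x2=0xff x3=0x9b x4=0xdd  N=1 Z=0
after  6: x0=0x32 x1=0x98 x2=0x12 x3=0x9b x4=0xdd  N=0 Z=0
after  7: x0=0x32 x1=0x10 x2=0x12 x3=0x9b x4=0xdd  N=0 Z=0
-- IRQ taken; context saved, return-PC = 8 --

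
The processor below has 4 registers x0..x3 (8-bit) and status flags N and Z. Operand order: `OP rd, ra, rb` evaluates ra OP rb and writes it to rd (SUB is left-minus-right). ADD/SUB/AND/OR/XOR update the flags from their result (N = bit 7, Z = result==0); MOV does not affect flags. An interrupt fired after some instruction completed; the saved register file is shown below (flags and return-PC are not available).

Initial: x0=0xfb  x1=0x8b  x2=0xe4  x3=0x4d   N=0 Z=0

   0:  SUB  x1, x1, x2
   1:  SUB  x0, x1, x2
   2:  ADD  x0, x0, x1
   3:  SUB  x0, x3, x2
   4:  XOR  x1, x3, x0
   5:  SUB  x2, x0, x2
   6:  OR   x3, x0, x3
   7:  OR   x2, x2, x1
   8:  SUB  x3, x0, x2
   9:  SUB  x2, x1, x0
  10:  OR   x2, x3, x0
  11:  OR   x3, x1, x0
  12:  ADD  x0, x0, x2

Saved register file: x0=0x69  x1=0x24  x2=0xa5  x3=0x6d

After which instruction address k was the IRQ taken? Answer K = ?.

K = 7

after  0: x0=0xfb x1=0xa7 x2=0xe4 x3=0x4d  N=1 Z=0
after  1: x0=0xc3 x1=0xa7 x2=0xe4 x3=0x4d  N=1 Z=0
after  2: x0=0x6a x1=0xa7 x2=0xe4 x3=0x4d  N=0 Z=0
after  3: x0=0x69 x1=0xa7 x2=0xe4 x3=0x4d  N=0 Z=0
after  4: x0=0x69 x1=0x24 x2=0xe4 x3=0x4d  N=0 Z=0
after  5: x0=0x69 x1=0x24 x2=0x85 x3=0x4d  N=1 Z=0
after  6: x0=0x69 x1=0x24 x2=0x85 x3=0x6d  N=0 Z=0
after  7: x0=0x69 x1=0x24 x2=0xa5 x3=0x6d  N=1 Z=0
-- IRQ taken; context saved, return-PC = 8 --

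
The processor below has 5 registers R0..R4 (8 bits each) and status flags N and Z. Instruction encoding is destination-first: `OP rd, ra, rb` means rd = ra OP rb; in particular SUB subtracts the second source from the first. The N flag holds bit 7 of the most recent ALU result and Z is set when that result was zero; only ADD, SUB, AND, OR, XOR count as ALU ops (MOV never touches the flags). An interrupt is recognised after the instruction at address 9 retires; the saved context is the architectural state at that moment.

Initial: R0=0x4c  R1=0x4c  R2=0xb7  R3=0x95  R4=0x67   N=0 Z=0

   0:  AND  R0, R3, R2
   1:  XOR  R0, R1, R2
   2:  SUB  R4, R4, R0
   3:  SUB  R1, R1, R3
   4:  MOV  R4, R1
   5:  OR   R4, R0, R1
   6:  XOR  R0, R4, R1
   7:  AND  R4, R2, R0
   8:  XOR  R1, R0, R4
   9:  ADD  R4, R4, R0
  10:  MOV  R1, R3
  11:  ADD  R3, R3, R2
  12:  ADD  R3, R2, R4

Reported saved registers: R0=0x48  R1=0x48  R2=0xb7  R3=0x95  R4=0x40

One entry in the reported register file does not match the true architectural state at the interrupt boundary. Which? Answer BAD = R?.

BAD = R4

after  0: R0=0x95 R1=0x4c R2=0xb7 R3=0x95 R4=0x67  N=1 Z=0
after  1: R0=0xfb R1=0x4c R2=0xb7 R3=0x95 R4=0x67  N=1 Z=0
after  2: R0=0xfb R1=0x4c R2=0xb7 R3=0x95 R4=0x6c  N=0 Z=0
after  3: R0=0xfb R1=0xb7 R2=0xb7 R3=0x95 R4=0x6c  N=1 Z=0
after  4: R0=0xfb R1=0xb7 R2=0xb7 R3=0x95 R4=0xb7  N=1 Z=0
after  5: R0=0xfb R1=0xb7 R2=0xb7 R3=0x95 R4=0xff  N=1 Z=0
after  6: R0=0x48 R1=0xb7 R2=0xb7 R3=0x95 R4=0xff  N=0 Z=0
after  7: R0=0x48 R1=0xb7 R2=0xb7 R3=0x95 R4=0x00  N=0 Z=1
after  8: R0=0x48 R1=0x48 R2=0xb7 R3=0x95 R4=0x00  N=0 Z=0
after  9: R0=0x48 R1=0x48 R2=0xb7 R3=0x95 R4=0x48  N=0 Z=0
-- IRQ taken; context saved, return-PC = 10 --
mismatch: R4: reported 0x40 vs actual 0x48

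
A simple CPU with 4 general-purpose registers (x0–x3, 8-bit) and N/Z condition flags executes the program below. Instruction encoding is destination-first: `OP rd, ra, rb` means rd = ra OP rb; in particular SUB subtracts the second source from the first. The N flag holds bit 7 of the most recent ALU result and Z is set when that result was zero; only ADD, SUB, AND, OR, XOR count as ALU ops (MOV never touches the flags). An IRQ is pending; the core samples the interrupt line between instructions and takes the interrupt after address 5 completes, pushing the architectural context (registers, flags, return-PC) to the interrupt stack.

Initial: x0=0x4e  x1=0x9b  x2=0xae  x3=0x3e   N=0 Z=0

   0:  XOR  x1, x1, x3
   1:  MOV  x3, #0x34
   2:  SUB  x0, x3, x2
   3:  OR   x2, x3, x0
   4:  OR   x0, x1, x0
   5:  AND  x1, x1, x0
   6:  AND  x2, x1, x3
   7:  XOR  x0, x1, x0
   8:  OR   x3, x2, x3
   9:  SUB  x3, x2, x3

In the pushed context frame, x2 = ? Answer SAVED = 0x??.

SAVED = 0xb6

after  0: x0=0x4e x1=0xa5 x2=0xae x3=0x3e  N=1 Z=0
after  1: x0=0x4e x1=0xa5 x2=0xae x3=0x34  N=1 Z=0
after  2: x0=0x86 x1=0xa5 x2=0xae x3=0x34  N=1 Z=0
after  3: x0=0x86 x1=0xa5 x2=0xb6 x3=0x34  N=1 Z=0
after  4: x0=0xa7 x1=0xa5 x2=0xb6 x3=0x34  N=1 Z=0
after  5: x0=0xa7 x1=0xa5 x2=0xb6 x3=0x34  N=1 Z=0
-- IRQ taken; context saved, return-PC = 6 --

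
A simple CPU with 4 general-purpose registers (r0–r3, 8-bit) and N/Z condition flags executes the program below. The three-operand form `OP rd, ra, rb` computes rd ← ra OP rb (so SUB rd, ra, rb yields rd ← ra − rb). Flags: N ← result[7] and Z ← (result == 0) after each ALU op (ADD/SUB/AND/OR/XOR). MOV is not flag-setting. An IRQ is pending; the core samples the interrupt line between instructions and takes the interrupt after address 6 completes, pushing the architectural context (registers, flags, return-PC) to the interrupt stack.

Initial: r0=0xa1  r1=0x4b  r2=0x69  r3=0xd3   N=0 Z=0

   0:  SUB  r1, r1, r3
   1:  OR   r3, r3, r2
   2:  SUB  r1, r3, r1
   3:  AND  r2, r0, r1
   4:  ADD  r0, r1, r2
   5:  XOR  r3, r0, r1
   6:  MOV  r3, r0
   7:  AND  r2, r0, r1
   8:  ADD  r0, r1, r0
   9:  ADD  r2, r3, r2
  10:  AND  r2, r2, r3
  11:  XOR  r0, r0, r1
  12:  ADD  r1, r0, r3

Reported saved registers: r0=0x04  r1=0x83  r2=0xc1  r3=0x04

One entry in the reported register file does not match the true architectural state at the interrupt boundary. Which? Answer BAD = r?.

after  0: r0=0xa1 r1=0x78 r2=0x69 r3=0xd3  N=0 Z=0
after  1: r0=0xa1 r1=0x78 r2=0x69 r3=0xfb  N=1 Z=0
after  2: r0=0xa1 r1=0x83 r2=0x69 r3=0xfb  N=1 Z=0
after  3: r0=0xa1 r1=0x83 r2=0x81 r3=0xfb  N=1 Z=0
after  4: r0=0x04 r1=0x83 r2=0x81 r3=0xfb  N=0 Z=0
after  5: r0=0x04 r1=0x83 r2=0x81 r3=0x87  N=1 Z=0
after  6: r0=0x04 r1=0x83 r2=0x81 r3=0x04  N=1 Z=0
-- IRQ taken; context saved, return-PC = 7 --
mismatch: r2: reported 0xc1 vs actual 0x81

BAD = r2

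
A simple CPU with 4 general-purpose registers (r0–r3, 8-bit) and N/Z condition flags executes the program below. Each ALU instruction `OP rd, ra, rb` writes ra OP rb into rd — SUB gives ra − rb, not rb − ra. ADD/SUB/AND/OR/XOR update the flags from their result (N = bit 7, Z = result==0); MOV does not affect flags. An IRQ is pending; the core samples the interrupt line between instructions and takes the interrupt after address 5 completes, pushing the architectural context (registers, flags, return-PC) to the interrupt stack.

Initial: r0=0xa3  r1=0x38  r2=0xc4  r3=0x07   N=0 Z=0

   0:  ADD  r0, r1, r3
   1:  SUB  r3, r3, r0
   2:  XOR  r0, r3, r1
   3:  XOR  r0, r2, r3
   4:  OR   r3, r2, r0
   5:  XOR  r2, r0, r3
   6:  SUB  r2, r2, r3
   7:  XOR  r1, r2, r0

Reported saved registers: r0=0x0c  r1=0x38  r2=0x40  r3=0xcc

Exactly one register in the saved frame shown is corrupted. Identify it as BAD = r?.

after  0: r0=0x3f r1=0x38 r2=0xc4 r3=0x07  N=0 Z=0
after  1: r0=0x3f r1=0x38 r2=0xc4 r3=0xc8  N=1 Z=0
after  2: r0=0xf0 r1=0x38 r2=0xc4 r3=0xc8  N=1 Z=0
after  3: r0=0x0c r1=0x38 r2=0xc4 r3=0xc8  N=0 Z=0
after  4: r0=0x0c r1=0x38 r2=0xc4 r3=0xcc  N=1 Z=0
after  5: r0=0x0c r1=0x38 r2=0xc0 r3=0xcc  N=1 Z=0
-- IRQ taken; context saved, return-PC = 6 --
mismatch: r2: reported 0x40 vs actual 0xc0

BAD = r2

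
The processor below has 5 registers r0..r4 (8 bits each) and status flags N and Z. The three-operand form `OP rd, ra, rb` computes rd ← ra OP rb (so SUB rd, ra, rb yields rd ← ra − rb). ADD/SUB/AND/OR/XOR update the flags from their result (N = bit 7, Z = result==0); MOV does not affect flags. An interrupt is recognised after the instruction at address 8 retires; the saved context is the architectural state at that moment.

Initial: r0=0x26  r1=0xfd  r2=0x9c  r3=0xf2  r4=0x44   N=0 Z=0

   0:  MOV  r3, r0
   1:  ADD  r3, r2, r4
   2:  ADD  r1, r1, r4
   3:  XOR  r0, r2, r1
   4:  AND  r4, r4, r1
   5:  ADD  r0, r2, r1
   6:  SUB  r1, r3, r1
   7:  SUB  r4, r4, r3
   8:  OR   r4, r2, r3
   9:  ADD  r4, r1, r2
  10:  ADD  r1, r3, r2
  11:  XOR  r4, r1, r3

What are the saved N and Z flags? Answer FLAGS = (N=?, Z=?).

FLAGS = (N=1, Z=0)

after  0: r0=0x26 r1=0xfd r2=0x9c r3=0x26 r4=0x44  N=0 Z=0
after  1: r0=0x26 r1=0xfd r2=0x9c r3=0xe0 r4=0x44  N=1 Z=0
after  2: r0=0x26 r1=0x41 r2=0x9c r3=0xe0 r4=0x44  N=0 Z=0
after  3: r0=0xdd r1=0x41 r2=0x9c r3=0xe0 r4=0x44  N=1 Z=0
after  4: r0=0xdd r1=0x41 r2=0x9c r3=0xe0 r4=0x40  N=0 Z=0
after  5: r0=0xdd r1=0x41 r2=0x9c r3=0xe0 r4=0x40  N=1 Z=0
after  6: r0=0xdd r1=0x9f r2=0x9c r3=0xe0 r4=0x40  N=1 Z=0
after  7: r0=0xdd r1=0x9f r2=0x9c r3=0xe0 r4=0x60  N=0 Z=0
after  8: r0=0xdd r1=0x9f r2=0x9c r3=0xe0 r4=0xfc  N=1 Z=0
-- IRQ taken; context saved, return-PC = 9 --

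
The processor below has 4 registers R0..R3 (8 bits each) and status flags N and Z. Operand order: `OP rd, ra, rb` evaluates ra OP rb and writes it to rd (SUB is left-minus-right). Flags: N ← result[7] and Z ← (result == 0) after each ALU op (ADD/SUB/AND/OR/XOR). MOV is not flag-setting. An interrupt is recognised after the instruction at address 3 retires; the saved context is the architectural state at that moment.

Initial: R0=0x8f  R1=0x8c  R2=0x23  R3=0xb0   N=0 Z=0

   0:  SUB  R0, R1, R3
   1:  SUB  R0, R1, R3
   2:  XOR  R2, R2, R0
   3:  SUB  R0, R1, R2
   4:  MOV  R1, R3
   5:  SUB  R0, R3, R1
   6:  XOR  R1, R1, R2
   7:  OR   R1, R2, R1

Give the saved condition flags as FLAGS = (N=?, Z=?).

FLAGS = (N=1, Z=0)

after  0: R0=0xdc R1=0x8c R2=0x23 R3=0xb0  N=1 Z=0
after  1: R0=0xdc R1=0x8c R2=0x23 R3=0xb0  N=1 Z=0
after  2: R0=0xdc R1=0x8c R2=0xff R3=0xb0  N=1 Z=0
after  3: R0=0x8d R1=0x8c R2=0xff R3=0xb0  N=1 Z=0
-- IRQ taken; context saved, return-PC = 4 --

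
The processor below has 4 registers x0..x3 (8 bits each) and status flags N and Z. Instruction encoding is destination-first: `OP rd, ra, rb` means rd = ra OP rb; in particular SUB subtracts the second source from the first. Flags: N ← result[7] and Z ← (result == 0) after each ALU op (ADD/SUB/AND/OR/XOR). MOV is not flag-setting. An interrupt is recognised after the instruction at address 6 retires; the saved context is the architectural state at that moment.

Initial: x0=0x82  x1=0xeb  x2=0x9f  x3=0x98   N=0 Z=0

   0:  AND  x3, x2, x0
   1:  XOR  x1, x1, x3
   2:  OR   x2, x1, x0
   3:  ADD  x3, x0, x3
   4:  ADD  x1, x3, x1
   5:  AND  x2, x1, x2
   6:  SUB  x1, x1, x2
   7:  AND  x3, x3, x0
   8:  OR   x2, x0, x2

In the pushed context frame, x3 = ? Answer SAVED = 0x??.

after  0: x0=0x82 x1=0xeb x2=0x9f x3=0x82  N=1 Z=0
after  1: x0=0x82 x1=0x69 x2=0x9f x3=0x82  N=0 Z=0
after  2: x0=0x82 x1=0x69 x2=0xeb x3=0x82  N=1 Z=0
after  3: x0=0x82 x1=0x69 x2=0xeb x3=0x04  N=0 Z=0
after  4: x0=0x82 x1=0x6d x2=0xeb x3=0x04  N=0 Z=0
after  5: x0=0x82 x1=0x6d x2=0x69 x3=0x04  N=0 Z=0
after  6: x0=0x82 x1=0x04 x2=0x69 x3=0x04  N=0 Z=0
-- IRQ taken; context saved, return-PC = 7 --

SAVED = 0x04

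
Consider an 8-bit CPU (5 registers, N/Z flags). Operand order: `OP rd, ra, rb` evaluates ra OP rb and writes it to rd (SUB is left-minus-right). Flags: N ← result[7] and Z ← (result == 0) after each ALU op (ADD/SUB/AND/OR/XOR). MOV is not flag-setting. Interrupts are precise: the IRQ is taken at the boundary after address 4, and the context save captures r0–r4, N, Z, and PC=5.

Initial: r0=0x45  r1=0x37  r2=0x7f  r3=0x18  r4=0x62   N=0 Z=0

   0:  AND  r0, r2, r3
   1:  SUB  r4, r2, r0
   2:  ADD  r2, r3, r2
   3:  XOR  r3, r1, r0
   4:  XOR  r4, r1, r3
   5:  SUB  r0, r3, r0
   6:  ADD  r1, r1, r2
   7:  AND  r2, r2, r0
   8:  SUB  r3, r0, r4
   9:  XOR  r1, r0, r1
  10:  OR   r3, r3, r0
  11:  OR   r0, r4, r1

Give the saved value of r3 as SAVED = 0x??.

SAVED = 0x2f

after  0: r0=0x18 r1=0x37 r2=0x7f r3=0x18 r4=0x62  N=0 Z=0
after  1: r0=0x18 r1=0x37 r2=0x7f r3=0x18 r4=0x67  N=0 Z=0
after  2: r0=0x18 r1=0x37 r2=0x97 r3=0x18 r4=0x67  N=1 Z=0
after  3: r0=0x18 r1=0x37 r2=0x97 r3=0x2f r4=0x67  N=0 Z=0
after  4: r0=0x18 r1=0x37 r2=0x97 r3=0x2f r4=0x18  N=0 Z=0
-- IRQ taken; context saved, return-PC = 5 --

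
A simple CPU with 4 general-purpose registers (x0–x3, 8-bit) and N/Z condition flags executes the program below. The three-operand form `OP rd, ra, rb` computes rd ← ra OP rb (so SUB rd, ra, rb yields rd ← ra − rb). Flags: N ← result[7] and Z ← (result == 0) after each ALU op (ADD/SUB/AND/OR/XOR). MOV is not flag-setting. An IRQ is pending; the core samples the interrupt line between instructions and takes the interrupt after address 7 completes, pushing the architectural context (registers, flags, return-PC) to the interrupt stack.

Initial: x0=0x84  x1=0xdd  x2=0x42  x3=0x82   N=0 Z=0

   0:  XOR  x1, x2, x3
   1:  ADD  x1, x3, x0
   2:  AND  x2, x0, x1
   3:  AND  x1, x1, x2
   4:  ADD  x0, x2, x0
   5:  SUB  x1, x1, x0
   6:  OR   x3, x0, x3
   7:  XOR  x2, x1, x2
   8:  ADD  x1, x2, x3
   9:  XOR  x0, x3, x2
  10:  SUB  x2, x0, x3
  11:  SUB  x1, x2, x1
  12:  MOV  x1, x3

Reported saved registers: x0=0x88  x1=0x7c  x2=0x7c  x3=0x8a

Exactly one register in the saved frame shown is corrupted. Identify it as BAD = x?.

BAD = x2

after  0: x0=0x84 x1=0xc0 x2=0x42 x3=0x82  N=1 Z=0
after  1: x0=0x84 x1=0x06 x2=0x42 x3=0x82  N=0 Z=0
after  2: x0=0x84 x1=0x06 x2=0x04 x3=0x82  N=0 Z=0
after  3: x0=0x84 x1=0x04 x2=0x04 x3=0x82  N=0 Z=0
after  4: x0=0x88 x1=0x04 x2=0x04 x3=0x82  N=1 Z=0
after  5: x0=0x88 x1=0x7c x2=0x04 x3=0x82  N=0 Z=0
after  6: x0=0x88 x1=0x7c x2=0x04 x3=0x8a  N=1 Z=0
after  7: x0=0x88 x1=0x7c x2=0x78 x3=0x8a  N=0 Z=0
-- IRQ taken; context saved, return-PC = 8 --
mismatch: x2: reported 0x7c vs actual 0x78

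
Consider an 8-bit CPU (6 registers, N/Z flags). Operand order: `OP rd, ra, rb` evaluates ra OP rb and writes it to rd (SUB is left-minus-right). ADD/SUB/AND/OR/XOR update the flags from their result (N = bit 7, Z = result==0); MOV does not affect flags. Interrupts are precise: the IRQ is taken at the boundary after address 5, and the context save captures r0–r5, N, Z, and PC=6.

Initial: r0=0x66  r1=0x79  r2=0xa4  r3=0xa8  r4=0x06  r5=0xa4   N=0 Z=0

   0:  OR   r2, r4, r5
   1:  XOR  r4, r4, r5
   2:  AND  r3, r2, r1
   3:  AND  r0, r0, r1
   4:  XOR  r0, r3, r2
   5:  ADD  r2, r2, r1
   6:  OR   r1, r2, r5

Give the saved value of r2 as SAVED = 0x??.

SAVED = 0x1f

after  0: r0=0x66 r1=0x79 r2=0xa6 r3=0xa8 r4=0x06 r5=0xa4  N=1 Z=0
after  1: r0=0x66 r1=0x79 r2=0xa6 r3=0xa8 r4=0xa2 r5=0xa4  N=1 Z=0
after  2: r0=0x66 r1=0x79 r2=0xa6 r3=0x20 r4=0xa2 r5=0xa4  N=0 Z=0
after  3: r0=0x60 r1=0x79 r2=0xa6 r3=0x20 r4=0xa2 r5=0xa4  N=0 Z=0
after  4: r0=0x86 r1=0x79 r2=0xa6 r3=0x20 r4=0xa2 r5=0xa4  N=1 Z=0
after  5: r0=0x86 r1=0x79 r2=0x1f r3=0x20 r4=0xa2 r5=0xa4  N=0 Z=0
-- IRQ taken; context saved, return-PC = 6 --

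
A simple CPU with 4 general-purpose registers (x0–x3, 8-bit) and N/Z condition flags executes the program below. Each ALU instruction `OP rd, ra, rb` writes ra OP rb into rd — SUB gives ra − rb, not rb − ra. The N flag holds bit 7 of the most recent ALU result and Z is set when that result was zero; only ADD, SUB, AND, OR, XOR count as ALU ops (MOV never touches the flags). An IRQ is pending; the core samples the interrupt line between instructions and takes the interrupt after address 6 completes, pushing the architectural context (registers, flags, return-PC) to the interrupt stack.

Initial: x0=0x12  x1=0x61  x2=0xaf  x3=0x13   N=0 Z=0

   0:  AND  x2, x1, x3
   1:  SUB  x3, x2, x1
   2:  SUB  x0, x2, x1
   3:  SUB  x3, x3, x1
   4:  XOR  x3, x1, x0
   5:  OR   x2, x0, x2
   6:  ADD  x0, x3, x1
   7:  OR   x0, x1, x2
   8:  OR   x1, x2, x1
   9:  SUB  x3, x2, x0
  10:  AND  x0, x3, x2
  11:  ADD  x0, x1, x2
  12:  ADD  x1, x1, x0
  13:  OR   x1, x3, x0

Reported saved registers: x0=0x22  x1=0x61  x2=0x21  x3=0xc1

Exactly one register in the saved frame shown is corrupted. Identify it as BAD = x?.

after  0: x0=0x12 x1=0x61 x2=0x01 x3=0x13  N=0 Z=0
after  1: x0=0x12 x1=0x61 x2=0x01 x3=0xa0  N=1 Z=0
after  2: x0=0xa0 x1=0x61 x2=0x01 x3=0xa0  N=1 Z=0
after  3: x0=0xa0 x1=0x61 x2=0x01 x3=0x3f  N=0 Z=0
after  4: x0=0xa0 x1=0x61 x2=0x01 x3=0xc1  N=1 Z=0
after  5: x0=0xa0 x1=0x61 x2=0xa1 x3=0xc1  N=1 Z=0
after  6: x0=0x22 x1=0x61 x2=0xa1 x3=0xc1  N=0 Z=0
-- IRQ taken; context saved, return-PC = 7 --
mismatch: x2: reported 0x21 vs actual 0xa1

BAD = x2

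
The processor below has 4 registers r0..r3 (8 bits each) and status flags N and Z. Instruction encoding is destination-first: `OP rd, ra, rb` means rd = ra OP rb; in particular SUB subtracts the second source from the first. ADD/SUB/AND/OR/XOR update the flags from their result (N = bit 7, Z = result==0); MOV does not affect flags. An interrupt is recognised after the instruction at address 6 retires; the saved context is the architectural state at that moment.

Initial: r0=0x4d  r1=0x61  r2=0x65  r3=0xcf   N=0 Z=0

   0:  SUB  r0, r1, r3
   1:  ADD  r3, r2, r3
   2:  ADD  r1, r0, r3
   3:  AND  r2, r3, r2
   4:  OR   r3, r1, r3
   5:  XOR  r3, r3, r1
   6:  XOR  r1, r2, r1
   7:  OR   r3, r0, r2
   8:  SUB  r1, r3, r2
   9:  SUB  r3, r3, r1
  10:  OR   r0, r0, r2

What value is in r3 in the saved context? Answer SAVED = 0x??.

after  0: r0=0x92 r1=0x61 r2=0x65 r3=0xcf  N=1 Z=0
after  1: r0=0x92 r1=0x61 r2=0x65 r3=0x34  N=0 Z=0
after  2: r0=0x92 r1=0xc6 r2=0x65 r3=0x34  N=1 Z=0
after  3: r0=0x92 r1=0xc6 r2=0x24 r3=0x34  N=0 Z=0
after  4: r0=0x92 r1=0xc6 r2=0x24 r3=0xf6  N=1 Z=0
after  5: r0=0x92 r1=0xc6 r2=0x24 r3=0x30  N=0 Z=0
after  6: r0=0x92 r1=0xe2 r2=0x24 r3=0x30  N=1 Z=0
-- IRQ taken; context saved, return-PC = 7 --

SAVED = 0x30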